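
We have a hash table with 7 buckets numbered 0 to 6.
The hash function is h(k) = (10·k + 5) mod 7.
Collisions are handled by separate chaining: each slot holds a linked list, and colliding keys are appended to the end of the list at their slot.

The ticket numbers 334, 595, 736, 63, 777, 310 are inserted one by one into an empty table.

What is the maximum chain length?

334 → bucket 6
595 → bucket 5
736 → bucket 1
63 → bucket 5 (collision)
777 → bucket 5 (collision)
310 → bucket 4
Final buckets:
0: _
1: 736
2: _
3: _
4: 310
5: 595 -> 63 -> 777
6: 334

3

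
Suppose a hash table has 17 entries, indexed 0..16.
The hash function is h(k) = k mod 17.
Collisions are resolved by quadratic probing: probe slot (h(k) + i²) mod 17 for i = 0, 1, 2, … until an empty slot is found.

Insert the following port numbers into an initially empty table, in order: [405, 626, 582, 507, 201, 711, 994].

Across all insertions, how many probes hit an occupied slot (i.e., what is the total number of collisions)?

10

405 hashes to 14; slot 14 is free → place at 14.
626 hashes to 14; 14 taken → place at 15.
582 hashes to 4; slot 4 is free → place at 4.
507 hashes to 14; 14,15 taken → place at 1.
201 hashes to 14; 14,15,1 taken → place at 6.
711 hashes to 14; 14,15,1,6 taken → place at 13.
994 hashes to 8; slot 8 is free → place at 8.
Table: [—, 507, —, —, 582, —, 201, —, 994, —, —, —, —, 711, 405, 626, —]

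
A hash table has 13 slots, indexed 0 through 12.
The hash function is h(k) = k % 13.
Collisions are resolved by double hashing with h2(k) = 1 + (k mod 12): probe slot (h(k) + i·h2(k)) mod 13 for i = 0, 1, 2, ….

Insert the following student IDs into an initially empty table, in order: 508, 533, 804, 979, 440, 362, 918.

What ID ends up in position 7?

440

508: h=1 → slot 1
533: h=0 → slot 0
804: h=11 → slot 11
979: h=4 → slot 4
440: h=11, h2=9, probe 11,7 → slot 7
362: h=11, h2=3, probe 11,1,4,7,10 → slot 10
918: h=8 → slot 8
Table: [533, 508, ., ., 979, ., ., 440, 918, ., 362, 804, .]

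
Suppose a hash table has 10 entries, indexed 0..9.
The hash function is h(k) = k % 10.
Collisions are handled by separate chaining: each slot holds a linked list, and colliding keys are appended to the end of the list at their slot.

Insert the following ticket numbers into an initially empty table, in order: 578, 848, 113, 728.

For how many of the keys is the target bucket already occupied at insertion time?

2

Insert 578: h=8, bucket 8 empty -> new chain.
Insert 848: h=8, bucket 8 nonempty -> append to chain.
Insert 113: h=3, bucket 3 empty -> new chain.
Insert 728: h=8, bucket 8 nonempty -> append to chain.
Final buckets:
0: ∅
1: ∅
2: ∅
3: 113
4: ∅
5: ∅
6: ∅
7: ∅
8: 578 -> 848 -> 728
9: ∅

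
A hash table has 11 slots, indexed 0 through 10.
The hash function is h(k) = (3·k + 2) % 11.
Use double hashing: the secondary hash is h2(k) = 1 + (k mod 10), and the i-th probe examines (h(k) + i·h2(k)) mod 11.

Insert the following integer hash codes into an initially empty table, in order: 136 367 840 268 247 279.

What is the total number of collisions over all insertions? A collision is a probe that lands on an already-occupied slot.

136 hashes to 3; slot 3 is free -> place at 3.
367 hashes to 3, h2=8; 3 taken -> place at 0.
840 hashes to 3, h2=1; 3 taken -> place at 4.
268 hashes to 3, h2=9; 3 taken -> place at 1.
247 hashes to 6; slot 6 is free -> place at 6.
279 hashes to 3, h2=10; 3 taken -> place at 2.
Table: [367, 268, 279, 136, 840, _, 247, _, _, _, _]

4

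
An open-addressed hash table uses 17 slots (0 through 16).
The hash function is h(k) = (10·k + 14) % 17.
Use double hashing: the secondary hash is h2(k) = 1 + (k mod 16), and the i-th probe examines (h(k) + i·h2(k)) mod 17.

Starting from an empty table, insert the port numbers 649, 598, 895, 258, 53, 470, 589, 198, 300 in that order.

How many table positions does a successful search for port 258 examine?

649: h=10 -> slot 10
598: h=10, h2=7, probe 10,0 -> slot 0
895: h=5 -> slot 5
258: h=10, h2=3, probe 10,13 -> slot 13
53: h=0, h2=6, probe 0,6 -> slot 6
470: h=5, h2=7, probe 5,12 -> slot 12
589: h=5, h2=14, probe 5,2 -> slot 2
198: h=5, h2=7, probe 5,12,2,9 -> slot 9
300: h=5, h2=13, probe 5,1 -> slot 1
Table: [598, 300, 589, _, _, 895, 53, _, _, 198, 649, _, 470, 258, _, _, _]
Lookup 258: h=10, h2=3, probe 10,13 → found at 13.

2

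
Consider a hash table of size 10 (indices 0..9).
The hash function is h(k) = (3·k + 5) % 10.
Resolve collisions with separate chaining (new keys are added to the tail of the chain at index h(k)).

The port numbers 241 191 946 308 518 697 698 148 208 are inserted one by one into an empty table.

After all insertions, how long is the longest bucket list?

5

241 -> bucket 8
191 -> bucket 8 (collision)
946 -> bucket 3
308 -> bucket 9
518 -> bucket 9 (collision)
697 -> bucket 6
698 -> bucket 9 (collision)
148 -> bucket 9 (collision)
208 -> bucket 9 (collision)
Final buckets:
0: .
1: .
2: .
3: 946
4: .
5: .
6: 697
7: .
8: 241 -> 191
9: 308 -> 518 -> 698 -> 148 -> 208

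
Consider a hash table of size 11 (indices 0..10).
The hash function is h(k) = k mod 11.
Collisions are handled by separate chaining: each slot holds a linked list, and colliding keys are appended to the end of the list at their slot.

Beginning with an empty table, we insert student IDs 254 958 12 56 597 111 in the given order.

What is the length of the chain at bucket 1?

5

Insert 254: h=1, bucket 1 empty -> new chain.
Insert 958: h=1, bucket 1 nonempty -> append to chain.
Insert 12: h=1, bucket 1 nonempty -> append to chain.
Insert 56: h=1, bucket 1 nonempty -> append to chain.
Insert 597: h=3, bucket 3 empty -> new chain.
Insert 111: h=1, bucket 1 nonempty -> append to chain.
Final buckets:
0: -
1: 254 -> 958 -> 12 -> 56 -> 111
2: -
3: 597
4: -
5: -
6: -
7: -
8: -
9: -
10: -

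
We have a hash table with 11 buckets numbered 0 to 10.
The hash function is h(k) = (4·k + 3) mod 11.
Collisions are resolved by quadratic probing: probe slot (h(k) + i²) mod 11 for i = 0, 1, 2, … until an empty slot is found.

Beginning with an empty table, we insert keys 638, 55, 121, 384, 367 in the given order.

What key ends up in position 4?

638 hashes to 3; slot 3 is free => place at 3.
55 hashes to 3; 3 taken => place at 4.
121 hashes to 3; 3,4 taken => place at 7.
384 hashes to 10; slot 10 is free => place at 10.
367 hashes to 8; slot 8 is free => place at 8.
Table: [_, _, _, 638, 55, _, _, 121, 367, _, 384]

55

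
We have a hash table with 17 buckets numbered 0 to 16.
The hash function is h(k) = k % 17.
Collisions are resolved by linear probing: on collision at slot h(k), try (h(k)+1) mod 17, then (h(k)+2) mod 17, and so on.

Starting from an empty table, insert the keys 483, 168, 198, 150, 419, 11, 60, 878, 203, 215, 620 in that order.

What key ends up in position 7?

Insert 483: h=7, slot 7 empty -> index 7.
Insert 168: h=15, slot 15 empty -> index 15.
Insert 198: h=11, slot 11 empty -> index 11.
Insert 150: h=14, slot 14 empty -> index 14.
Insert 419: h=11, slot 11 occupied -> index 12.
Insert 11: h=11, slots 11,12 occupied -> index 13.
Insert 60: h=9, slot 9 empty -> index 9.
Insert 878: h=11, slots 11,12,13,14,15 occupied -> index 16.
Insert 203: h=16, slot 16 occupied -> index 0.
Insert 215: h=11, slots 11,12,13,14,15,16,0 occupied -> index 1.
Insert 620: h=8, slot 8 empty -> index 8.
Table: [203, 215, —, —, —, —, —, 483, 620, 60, —, 198, 419, 11, 150, 168, 878]

483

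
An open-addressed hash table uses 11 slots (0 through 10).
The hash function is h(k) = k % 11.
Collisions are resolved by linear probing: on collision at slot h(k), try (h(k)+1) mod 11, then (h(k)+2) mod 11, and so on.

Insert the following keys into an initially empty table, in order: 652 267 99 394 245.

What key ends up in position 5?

245

Insert 652: h=3, slot 3 empty -> index 3.
Insert 267: h=3, slot 3 occupied -> index 4.
Insert 99: h=0, slot 0 empty -> index 0.
Insert 394: h=9, slot 9 empty -> index 9.
Insert 245: h=3, slots 3,4 occupied -> index 5.
Table: [99, ∅, ∅, 652, 267, 245, ∅, ∅, ∅, 394, ∅]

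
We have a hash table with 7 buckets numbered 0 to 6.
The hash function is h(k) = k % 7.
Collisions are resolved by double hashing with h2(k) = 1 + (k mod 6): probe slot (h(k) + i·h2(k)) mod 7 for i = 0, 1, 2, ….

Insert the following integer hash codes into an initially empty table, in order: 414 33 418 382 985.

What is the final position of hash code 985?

0

414 hashes to 1; slot 1 is free => place at 1.
33 hashes to 5; slot 5 is free => place at 5.
418 hashes to 5, h2=5; 5 taken => place at 3.
382 hashes to 4; slot 4 is free => place at 4.
985 hashes to 5, h2=2; 5 taken => place at 0.
Table: [985, 414, ∅, 418, 382, 33, ∅]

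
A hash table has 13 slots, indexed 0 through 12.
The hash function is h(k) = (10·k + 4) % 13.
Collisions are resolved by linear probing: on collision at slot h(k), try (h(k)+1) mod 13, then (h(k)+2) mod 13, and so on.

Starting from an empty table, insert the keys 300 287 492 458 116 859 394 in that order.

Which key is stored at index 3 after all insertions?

859

Insert 300: h=1, slot 1 empty → index 1.
Insert 287: h=1, slot 1 occupied → index 2.
Insert 492: h=10, slot 10 empty → index 10.
Insert 458: h=8, slot 8 empty → index 8.
Insert 116: h=7, slot 7 empty → index 7.
Insert 859: h=1, slots 1,2 occupied → index 3.
Insert 394: h=5, slot 5 empty → index 5.
Table: [—, 300, 287, 859, —, 394, —, 116, 458, —, 492, —, —]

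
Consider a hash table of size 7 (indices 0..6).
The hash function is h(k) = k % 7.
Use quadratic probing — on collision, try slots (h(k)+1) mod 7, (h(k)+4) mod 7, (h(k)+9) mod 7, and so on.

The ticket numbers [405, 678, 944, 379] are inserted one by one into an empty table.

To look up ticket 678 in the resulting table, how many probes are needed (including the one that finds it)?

2

Insert 405: h=6, slot 6 empty -> index 6.
Insert 678: h=6, slot 6 occupied -> index 0.
Insert 944: h=6, slots 6,0 occupied -> index 3.
Insert 379: h=1, slot 1 empty -> index 1.
Table: [678, 379, -, 944, -, -, 405]
Lookup 678: h=6, probe 6,0 → found at 0.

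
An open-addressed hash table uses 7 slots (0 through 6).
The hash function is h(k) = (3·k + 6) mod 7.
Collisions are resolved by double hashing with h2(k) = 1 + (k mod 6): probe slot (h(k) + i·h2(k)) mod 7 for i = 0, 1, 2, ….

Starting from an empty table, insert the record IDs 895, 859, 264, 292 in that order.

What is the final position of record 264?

Insert 895: h=3, slot 3 empty → index 3.
Insert 859: h=0, slot 0 empty → index 0.
Insert 264: h=0, h2=1, slot 0 occupied → index 1.
Insert 292: h=0, h2=5, slot 0 occupied → index 5.
Table: [859, 264, ., 895, ., 292, .]

1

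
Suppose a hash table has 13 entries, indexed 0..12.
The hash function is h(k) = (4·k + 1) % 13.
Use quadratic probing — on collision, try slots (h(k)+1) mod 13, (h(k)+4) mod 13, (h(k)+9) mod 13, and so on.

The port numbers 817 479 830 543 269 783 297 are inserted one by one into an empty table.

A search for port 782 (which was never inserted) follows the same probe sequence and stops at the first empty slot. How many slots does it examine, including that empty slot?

Insert 817: h=6, slot 6 empty => index 6.
Insert 479: h=6, slot 6 occupied => index 7.
Insert 830: h=6, slots 6,7 occupied => index 10.
Insert 543: h=2, slot 2 empty => index 2.
Insert 269: h=11, slot 11 empty => index 11.
Insert 783: h=0, slot 0 empty => index 0.
Insert 297: h=6, slots 6,7,10,2 occupied => index 9.
Table: [783, —, 543, —, —, —, 817, 479, —, 297, 830, 269, —]
Lookup 782: h=9, probe 9,10,0,5 → slot 5 empty, not found.

4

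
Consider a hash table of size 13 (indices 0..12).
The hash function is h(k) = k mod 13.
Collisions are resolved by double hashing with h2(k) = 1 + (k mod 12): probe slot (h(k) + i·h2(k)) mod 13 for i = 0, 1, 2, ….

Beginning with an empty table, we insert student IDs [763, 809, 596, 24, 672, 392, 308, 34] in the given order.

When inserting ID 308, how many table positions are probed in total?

763: h=9 => slot 9
809: h=3 => slot 3
596: h=11 => slot 11
24: h=11, h2=1, probe 11,12 => slot 12
672: h=9, h2=1, probe 9,10 => slot 10
392: h=2 => slot 2
308: h=9, h2=9, probe 9,5 => slot 5
34: h=8 => slot 8
Table: [—, —, 392, 809, —, 308, —, —, 34, 763, 672, 596, 24]

2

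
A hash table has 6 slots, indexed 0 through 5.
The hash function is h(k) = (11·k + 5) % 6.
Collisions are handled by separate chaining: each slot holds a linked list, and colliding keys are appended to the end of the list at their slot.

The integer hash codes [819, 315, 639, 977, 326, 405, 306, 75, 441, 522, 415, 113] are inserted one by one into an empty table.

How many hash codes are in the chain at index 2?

6

819 -> bucket 2
315 -> bucket 2 (collision)
639 -> bucket 2 (collision)
977 -> bucket 0
326 -> bucket 3
405 -> bucket 2 (collision)
306 -> bucket 5
75 -> bucket 2 (collision)
441 -> bucket 2 (collision)
522 -> bucket 5 (collision)
415 -> bucket 4
113 -> bucket 0 (collision)
Final buckets:
0: 977 -> 113
1: _
2: 819 -> 315 -> 639 -> 405 -> 75 -> 441
3: 326
4: 415
5: 306 -> 522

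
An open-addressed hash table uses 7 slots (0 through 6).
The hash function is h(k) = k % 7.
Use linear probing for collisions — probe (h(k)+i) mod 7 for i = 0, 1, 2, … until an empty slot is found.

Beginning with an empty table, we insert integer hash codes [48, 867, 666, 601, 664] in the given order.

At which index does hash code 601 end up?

Insert 48: h=6, slot 6 empty -> index 6.
Insert 867: h=6, slot 6 occupied -> index 0.
Insert 666: h=1, slot 1 empty -> index 1.
Insert 601: h=6, slots 6,0,1 occupied -> index 2.
Insert 664: h=6, slots 6,0,1,2 occupied -> index 3.
Table: [867, 666, 601, 664, _, _, 48]

2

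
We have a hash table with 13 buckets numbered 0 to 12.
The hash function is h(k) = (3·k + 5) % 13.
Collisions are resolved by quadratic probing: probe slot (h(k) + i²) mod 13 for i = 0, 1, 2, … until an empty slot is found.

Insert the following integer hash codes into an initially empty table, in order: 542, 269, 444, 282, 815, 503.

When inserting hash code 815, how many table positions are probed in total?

Insert 542: h=6, slot 6 empty -> index 6.
Insert 269: h=6, slot 6 occupied -> index 7.
Insert 444: h=11, slot 11 empty -> index 11.
Insert 282: h=6, slots 6,7 occupied -> index 10.
Insert 815: h=6, slots 6,7,10 occupied -> index 2.
Insert 503: h=6, slots 6,7,10,2 occupied -> index 9.
Table: [_, _, 815, _, _, _, 542, 269, _, 503, 282, 444, _]

4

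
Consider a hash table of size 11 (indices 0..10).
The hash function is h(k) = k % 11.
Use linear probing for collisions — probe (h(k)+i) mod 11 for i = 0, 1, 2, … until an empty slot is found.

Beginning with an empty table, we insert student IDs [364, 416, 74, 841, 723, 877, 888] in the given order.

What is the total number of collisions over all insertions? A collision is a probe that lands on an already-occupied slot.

10

364 hashes to 1; slot 1 is free => place at 1.
416 hashes to 9; slot 9 is free => place at 9.
74 hashes to 8; slot 8 is free => place at 8.
841 hashes to 5; slot 5 is free => place at 5.
723 hashes to 8; 8,9 taken => place at 10.
877 hashes to 8; 8,9,10 taken => place at 0.
888 hashes to 8; 8,9,10,0,1 taken => place at 2.
Table: [877, 364, 888, _, _, 841, _, _, 74, 416, 723]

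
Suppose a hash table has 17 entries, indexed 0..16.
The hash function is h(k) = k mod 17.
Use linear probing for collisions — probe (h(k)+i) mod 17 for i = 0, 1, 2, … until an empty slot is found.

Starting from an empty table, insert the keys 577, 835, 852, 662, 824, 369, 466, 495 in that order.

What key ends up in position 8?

577 hashes to 16; slot 16 is free → place at 16.
835 hashes to 2; slot 2 is free → place at 2.
852 hashes to 2; 2 taken → place at 3.
662 hashes to 16; 16 taken → place at 0.
824 hashes to 8; slot 8 is free → place at 8.
369 hashes to 12; slot 12 is free → place at 12.
466 hashes to 7; slot 7 is free → place at 7.
495 hashes to 2; 2,3 taken → place at 4.
Table: [662, _, 835, 852, 495, _, _, 466, 824, _, _, _, 369, _, _, _, 577]

824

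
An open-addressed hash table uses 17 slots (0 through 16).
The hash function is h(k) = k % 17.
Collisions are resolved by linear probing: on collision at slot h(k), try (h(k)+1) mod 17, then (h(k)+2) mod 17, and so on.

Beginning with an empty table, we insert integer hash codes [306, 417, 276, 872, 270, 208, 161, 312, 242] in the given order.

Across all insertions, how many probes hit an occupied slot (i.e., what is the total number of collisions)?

306 hashes to 0; slot 0 is free → place at 0.
417 hashes to 9; slot 9 is free → place at 9.
276 hashes to 4; slot 4 is free → place at 4.
872 hashes to 5; slot 5 is free → place at 5.
270 hashes to 15; slot 15 is free → place at 15.
208 hashes to 4; 4,5 taken → place at 6.
161 hashes to 8; slot 8 is free → place at 8.
312 hashes to 6; 6 taken → place at 7.
242 hashes to 4; 4,5,6,7,8,9 taken → place at 10.
Table: [306, _, _, _, 276, 872, 208, 312, 161, 417, 242, _, _, _, _, 270, _]

9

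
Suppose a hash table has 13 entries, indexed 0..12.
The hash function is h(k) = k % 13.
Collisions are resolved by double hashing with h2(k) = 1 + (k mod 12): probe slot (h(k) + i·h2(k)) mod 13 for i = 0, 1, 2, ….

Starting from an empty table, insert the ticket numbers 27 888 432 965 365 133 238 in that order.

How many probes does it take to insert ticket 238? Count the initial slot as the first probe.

Insert 27: h=1, slot 1 empty -> index 1.
Insert 888: h=4, slot 4 empty -> index 4.
Insert 432: h=3, slot 3 empty -> index 3.
Insert 965: h=3, h2=6, slot 3 occupied -> index 9.
Insert 365: h=1, h2=6, slot 1 occupied -> index 7.
Insert 133: h=3, h2=2, slot 3 occupied -> index 5.
Insert 238: h=4, h2=11, slot 4 occupied -> index 2.
Table: [—, 27, 238, 432, 888, 133, —, 365, —, 965, —, —, —]

2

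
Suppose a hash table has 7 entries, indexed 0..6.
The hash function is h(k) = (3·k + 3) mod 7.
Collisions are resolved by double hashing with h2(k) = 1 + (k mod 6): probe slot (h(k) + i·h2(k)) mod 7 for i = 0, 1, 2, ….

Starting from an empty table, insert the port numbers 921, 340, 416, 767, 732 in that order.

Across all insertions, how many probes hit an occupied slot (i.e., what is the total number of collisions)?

3

921: h=1 -> slot 1
340: h=1, h2=5, probe 1,6 -> slot 6
416: h=5 -> slot 5
767: h=1, h2=6, probe 1,0 -> slot 0
732: h=1, h2=1, probe 1,2 -> slot 2
Table: [767, 921, 732, _, _, 416, 340]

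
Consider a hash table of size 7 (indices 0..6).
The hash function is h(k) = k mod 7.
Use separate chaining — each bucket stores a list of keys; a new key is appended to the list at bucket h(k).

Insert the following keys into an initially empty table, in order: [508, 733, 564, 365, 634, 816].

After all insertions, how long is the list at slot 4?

508 -> bucket 4
733 -> bucket 5
564 -> bucket 4 (collision)
365 -> bucket 1
634 -> bucket 4 (collision)
816 -> bucket 4 (collision)
Final buckets:
0: ∅
1: 365
2: ∅
3: ∅
4: 508 -> 564 -> 634 -> 816
5: 733
6: ∅

4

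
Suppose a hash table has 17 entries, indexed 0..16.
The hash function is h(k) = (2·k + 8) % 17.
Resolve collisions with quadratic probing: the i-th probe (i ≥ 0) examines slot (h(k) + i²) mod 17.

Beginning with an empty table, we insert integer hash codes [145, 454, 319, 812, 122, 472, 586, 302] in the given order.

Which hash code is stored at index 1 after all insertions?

Insert 145: h=9, slot 9 empty → index 9.
Insert 454: h=15, slot 15 empty → index 15.
Insert 319: h=0, slot 0 empty → index 0.
Insert 812: h=0, slot 0 occupied → index 1.
Insert 122: h=14, slot 14 empty → index 14.
Insert 472: h=0, slots 0,1 occupied → index 4.
Insert 586: h=7, slot 7 empty → index 7.
Insert 302: h=0, slots 0,1,4,9 occupied → index 16.
Table: [319, 812, ∅, ∅, 472, ∅, ∅, 586, ∅, 145, ∅, ∅, ∅, ∅, 122, 454, 302]

812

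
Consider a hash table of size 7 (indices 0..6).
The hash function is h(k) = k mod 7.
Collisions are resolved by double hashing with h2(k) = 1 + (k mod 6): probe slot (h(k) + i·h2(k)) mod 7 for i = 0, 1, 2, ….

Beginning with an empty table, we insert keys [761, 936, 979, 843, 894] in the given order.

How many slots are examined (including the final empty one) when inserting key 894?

3

761: h=5 => slot 5
936: h=5, h2=1, probe 5,6 => slot 6
979: h=6, h2=2, probe 6,1 => slot 1
843: h=3 => slot 3
894: h=5, h2=1, probe 5,6,0 => slot 0
Table: [894, 979, —, 843, —, 761, 936]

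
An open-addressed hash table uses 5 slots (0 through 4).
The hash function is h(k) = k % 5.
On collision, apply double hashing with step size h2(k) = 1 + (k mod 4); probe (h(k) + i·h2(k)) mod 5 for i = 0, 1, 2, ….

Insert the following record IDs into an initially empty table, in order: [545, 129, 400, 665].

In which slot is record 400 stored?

1

Insert 545: h=0, slot 0 empty → index 0.
Insert 129: h=4, slot 4 empty → index 4.
Insert 400: h=0, h2=1, slot 0 occupied → index 1.
Insert 665: h=0, h2=2, slot 0 occupied → index 2.
Table: [545, 400, 665, -, 129]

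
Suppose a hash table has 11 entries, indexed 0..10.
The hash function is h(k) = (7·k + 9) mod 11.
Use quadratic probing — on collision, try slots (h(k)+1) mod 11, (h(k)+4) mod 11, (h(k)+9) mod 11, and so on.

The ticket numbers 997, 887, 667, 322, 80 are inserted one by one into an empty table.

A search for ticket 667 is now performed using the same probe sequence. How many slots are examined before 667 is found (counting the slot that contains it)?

3

997 hashes to 3; slot 3 is free → place at 3.
887 hashes to 3; 3 taken → place at 4.
667 hashes to 3; 3,4 taken → place at 7.
322 hashes to 8; slot 8 is free → place at 8.
80 hashes to 8; 8 taken → place at 9.
Table: [-, -, -, 997, 887, -, -, 667, 322, 80, -]
Lookup 667: h=3, probe 3,4,7 → found at 7.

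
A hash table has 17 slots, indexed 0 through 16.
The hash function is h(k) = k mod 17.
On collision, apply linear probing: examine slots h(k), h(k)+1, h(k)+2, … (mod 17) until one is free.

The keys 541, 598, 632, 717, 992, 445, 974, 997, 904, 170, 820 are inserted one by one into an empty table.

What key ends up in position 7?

445

Insert 541: h=14, slot 14 empty -> index 14.
Insert 598: h=3, slot 3 empty -> index 3.
Insert 632: h=3, slot 3 occupied -> index 4.
Insert 717: h=3, slots 3,4 occupied -> index 5.
Insert 992: h=6, slot 6 empty -> index 6.
Insert 445: h=3, slots 3,4,5,6 occupied -> index 7.
Insert 974: h=5, slots 5,6,7 occupied -> index 8.
Insert 997: h=11, slot 11 empty -> index 11.
Insert 904: h=3, slots 3,4,5,6,7,8 occupied -> index 9.
Insert 170: h=0, slot 0 empty -> index 0.
Insert 820: h=4, slots 4,5,6,7,8,9 occupied -> index 10.
Table: [170, _, _, 598, 632, 717, 992, 445, 974, 904, 820, 997, _, _, 541, _, _]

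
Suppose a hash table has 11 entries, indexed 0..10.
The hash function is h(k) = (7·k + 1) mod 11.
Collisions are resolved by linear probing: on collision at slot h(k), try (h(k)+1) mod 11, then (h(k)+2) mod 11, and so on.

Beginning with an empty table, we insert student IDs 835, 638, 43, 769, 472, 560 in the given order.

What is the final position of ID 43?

835 hashes to 5; slot 5 is free → place at 5.
638 hashes to 1; slot 1 is free → place at 1.
43 hashes to 5; 5 taken → place at 6.
769 hashes to 5; 5,6 taken → place at 7.
472 hashes to 5; 5,6,7 taken → place at 8.
560 hashes to 5; 5,6,7,8 taken → place at 9.
Table: [-, 638, -, -, -, 835, 43, 769, 472, 560, -]

6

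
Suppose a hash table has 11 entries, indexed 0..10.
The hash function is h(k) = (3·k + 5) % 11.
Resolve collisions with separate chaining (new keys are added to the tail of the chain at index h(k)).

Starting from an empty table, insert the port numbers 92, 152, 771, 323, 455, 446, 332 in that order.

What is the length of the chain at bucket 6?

92 -> bucket 6
152 -> bucket 10
771 -> bucket 8
323 -> bucket 6 (collision)
455 -> bucket 6 (collision)
446 -> bucket 1
332 -> bucket 0
Final buckets:
0: 332
1: 446
2: .
3: .
4: .
5: .
6: 92 -> 323 -> 455
7: .
8: 771
9: .
10: 152

3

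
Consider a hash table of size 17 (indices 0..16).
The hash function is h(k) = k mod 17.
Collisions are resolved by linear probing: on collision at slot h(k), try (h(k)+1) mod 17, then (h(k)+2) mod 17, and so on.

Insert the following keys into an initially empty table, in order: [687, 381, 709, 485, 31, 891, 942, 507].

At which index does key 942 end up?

11

687 hashes to 7; slot 7 is free → place at 7.
381 hashes to 7; 7 taken → place at 8.
709 hashes to 12; slot 12 is free → place at 12.
485 hashes to 9; slot 9 is free → place at 9.
31 hashes to 14; slot 14 is free → place at 14.
891 hashes to 7; 7,8,9 taken → place at 10.
942 hashes to 7; 7,8,9,10 taken → place at 11.
507 hashes to 14; 14 taken → place at 15.
Table: [_, _, _, _, _, _, _, 687, 381, 485, 891, 942, 709, _, 31, 507, _]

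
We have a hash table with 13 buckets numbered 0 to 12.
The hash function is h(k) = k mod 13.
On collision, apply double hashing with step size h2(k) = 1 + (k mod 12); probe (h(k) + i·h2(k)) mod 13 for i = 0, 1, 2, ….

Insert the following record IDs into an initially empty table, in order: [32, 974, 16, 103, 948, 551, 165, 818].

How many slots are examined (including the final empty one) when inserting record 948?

2

32 hashes to 6; slot 6 is free => place at 6.
974 hashes to 12; slot 12 is free => place at 12.
16 hashes to 3; slot 3 is free => place at 3.
103 hashes to 12, h2=8; 12 taken => place at 7.
948 hashes to 12, h2=1; 12 taken => place at 0.
551 hashes to 5; slot 5 is free => place at 5.
165 hashes to 9; slot 9 is free => place at 9.
818 hashes to 12, h2=3; 12 taken => place at 2.
Table: [948, -, 818, 16, -, 551, 32, 103, -, 165, -, -, 974]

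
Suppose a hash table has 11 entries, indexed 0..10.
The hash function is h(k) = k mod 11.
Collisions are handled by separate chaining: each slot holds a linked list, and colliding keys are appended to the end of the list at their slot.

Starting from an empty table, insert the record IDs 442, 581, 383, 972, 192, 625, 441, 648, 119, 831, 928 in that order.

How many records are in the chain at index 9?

Insert 442: h=2, bucket 2 empty -> new chain.
Insert 581: h=9, bucket 9 empty -> new chain.
Insert 383: h=9, bucket 9 nonempty -> append to chain.
Insert 972: h=4, bucket 4 empty -> new chain.
Insert 192: h=5, bucket 5 empty -> new chain.
Insert 625: h=9, bucket 9 nonempty -> append to chain.
Insert 441: h=1, bucket 1 empty -> new chain.
Insert 648: h=10, bucket 10 empty -> new chain.
Insert 119: h=9, bucket 9 nonempty -> append to chain.
Insert 831: h=6, bucket 6 empty -> new chain.
Insert 928: h=4, bucket 4 nonempty -> append to chain.
Final buckets:
0: .
1: 441
2: 442
3: .
4: 972 -> 928
5: 192
6: 831
7: .
8: .
9: 581 -> 383 -> 625 -> 119
10: 648

4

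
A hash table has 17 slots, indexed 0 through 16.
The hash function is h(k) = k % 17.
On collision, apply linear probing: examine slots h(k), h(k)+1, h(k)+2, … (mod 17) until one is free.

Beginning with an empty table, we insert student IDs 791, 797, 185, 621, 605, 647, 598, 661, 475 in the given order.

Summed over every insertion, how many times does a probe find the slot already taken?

8

Insert 791: h=9, slot 9 empty => index 9.
Insert 797: h=15, slot 15 empty => index 15.
Insert 185: h=15, slot 15 occupied => index 16.
Insert 621: h=9, slot 9 occupied => index 10.
Insert 605: h=10, slot 10 occupied => index 11.
Insert 647: h=1, slot 1 empty => index 1.
Insert 598: h=3, slot 3 empty => index 3.
Insert 661: h=15, slots 15,16 occupied => index 0.
Insert 475: h=16, slots 16,0,1 occupied => index 2.
Table: [661, 647, 475, 598, ., ., ., ., ., 791, 621, 605, ., ., ., 797, 185]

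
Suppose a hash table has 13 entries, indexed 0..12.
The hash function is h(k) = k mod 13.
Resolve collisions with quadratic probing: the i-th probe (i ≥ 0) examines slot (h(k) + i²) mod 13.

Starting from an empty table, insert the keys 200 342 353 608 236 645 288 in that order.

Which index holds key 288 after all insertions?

6

Insert 200: h=5, slot 5 empty => index 5.
Insert 342: h=4, slot 4 empty => index 4.
Insert 353: h=2, slot 2 empty => index 2.
Insert 608: h=10, slot 10 empty => index 10.
Insert 236: h=2, slot 2 occupied => index 3.
Insert 645: h=8, slot 8 empty => index 8.
Insert 288: h=2, slots 2,3 occupied => index 6.
Table: [∅, ∅, 353, 236, 342, 200, 288, ∅, 645, ∅, 608, ∅, ∅]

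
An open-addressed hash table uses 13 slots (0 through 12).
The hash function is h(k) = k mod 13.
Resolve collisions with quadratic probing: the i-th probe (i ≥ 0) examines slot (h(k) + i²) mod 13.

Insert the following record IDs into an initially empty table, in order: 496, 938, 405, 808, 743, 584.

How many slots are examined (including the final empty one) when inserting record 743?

5

496 hashes to 2; slot 2 is free => place at 2.
938 hashes to 2; 2 taken => place at 3.
405 hashes to 2; 2,3 taken => place at 6.
808 hashes to 2; 2,3,6 taken => place at 11.
743 hashes to 2; 2,3,6,11 taken => place at 5.
584 hashes to 12; slot 12 is free => place at 12.
Table: [—, —, 496, 938, —, 743, 405, —, —, —, —, 808, 584]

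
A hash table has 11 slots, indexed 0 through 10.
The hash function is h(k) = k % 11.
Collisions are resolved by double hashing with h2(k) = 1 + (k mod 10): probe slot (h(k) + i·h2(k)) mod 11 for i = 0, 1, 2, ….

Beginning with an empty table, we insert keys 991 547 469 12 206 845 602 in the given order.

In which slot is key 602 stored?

3

Insert 991: h=1, slot 1 empty → index 1.
Insert 547: h=8, slot 8 empty → index 8.
Insert 469: h=7, slot 7 empty → index 7.
Insert 12: h=1, h2=3, slot 1 occupied → index 4.
Insert 206: h=8, h2=7, slots 8,4 occupied → index 0.
Insert 845: h=9, slot 9 empty → index 9.
Insert 602: h=8, h2=3, slots 8,0 occupied → index 3.
Table: [206, 991, —, 602, 12, —, —, 469, 547, 845, —]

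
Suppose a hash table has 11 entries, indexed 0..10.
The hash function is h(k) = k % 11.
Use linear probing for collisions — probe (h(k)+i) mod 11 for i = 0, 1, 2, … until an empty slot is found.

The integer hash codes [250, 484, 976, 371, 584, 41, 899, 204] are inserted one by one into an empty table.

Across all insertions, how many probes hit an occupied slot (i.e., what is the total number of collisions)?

14

250: h=8 -> slot 8
484: h=0 -> slot 0
976: h=8, probe 8,9 -> slot 9
371: h=8, probe 8,9,10 -> slot 10
584: h=1 -> slot 1
41: h=8, probe 8,9,10,0,1,2 -> slot 2
899: h=8, probe 8,9,10,0,1,2,3 -> slot 3
204: h=6 -> slot 6
Table: [484, 584, 41, 899, -, -, 204, -, 250, 976, 371]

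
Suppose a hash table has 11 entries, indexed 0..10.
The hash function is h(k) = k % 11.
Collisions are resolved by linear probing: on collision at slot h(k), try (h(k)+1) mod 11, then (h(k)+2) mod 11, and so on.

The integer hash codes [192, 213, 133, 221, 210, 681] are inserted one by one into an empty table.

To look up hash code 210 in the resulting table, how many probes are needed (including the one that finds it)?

192 hashes to 5; slot 5 is free → place at 5.
213 hashes to 4; slot 4 is free → place at 4.
133 hashes to 1; slot 1 is free → place at 1.
221 hashes to 1; 1 taken → place at 2.
210 hashes to 1; 1,2 taken → place at 3.
681 hashes to 10; slot 10 is free → place at 10.
Table: [-, 133, 221, 210, 213, 192, -, -, -, -, 681]
Lookup 210: h=1, probe 1,2,3 → found at 3.

3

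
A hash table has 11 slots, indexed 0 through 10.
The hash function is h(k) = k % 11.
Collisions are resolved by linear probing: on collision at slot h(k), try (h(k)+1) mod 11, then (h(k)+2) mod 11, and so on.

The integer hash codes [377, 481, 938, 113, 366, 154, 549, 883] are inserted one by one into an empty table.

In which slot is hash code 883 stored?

7

377: h=3 → slot 3
481: h=8 → slot 8
938: h=3, probe 3,4 → slot 4
113: h=3, probe 3,4,5 → slot 5
366: h=3, probe 3,4,5,6 → slot 6
154: h=0 → slot 0
549: h=10 → slot 10
883: h=3, probe 3,4,5,6,7 → slot 7
Table: [154, _, _, 377, 938, 113, 366, 883, 481, _, 549]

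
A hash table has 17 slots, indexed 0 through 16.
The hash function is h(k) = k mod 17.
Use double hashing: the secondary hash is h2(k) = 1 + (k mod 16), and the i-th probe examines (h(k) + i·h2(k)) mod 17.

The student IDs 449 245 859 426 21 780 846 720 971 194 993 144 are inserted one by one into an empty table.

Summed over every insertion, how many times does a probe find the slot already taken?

8

Insert 449: h=7, slot 7 empty => index 7.
Insert 245: h=7, h2=6, slot 7 occupied => index 13.
Insert 859: h=9, slot 9 empty => index 9.
Insert 426: h=1, slot 1 empty => index 1.
Insert 21: h=4, slot 4 empty => index 4.
Insert 780: h=15, slot 15 empty => index 15.
Insert 846: h=13, h2=15, slot 13 occupied => index 11.
Insert 720: h=6, slot 6 empty => index 6.
Insert 971: h=2, slot 2 empty => index 2.
Insert 194: h=7, h2=3, slot 7 occupied => index 10.
Insert 993: h=7, h2=2, slots 7,9,11,13,15 occupied => index 0.
Insert 144: h=8, slot 8 empty => index 8.
Table: [993, 426, 971, ., 21, ., 720, 449, 144, 859, 194, 846, ., 245, ., 780, .]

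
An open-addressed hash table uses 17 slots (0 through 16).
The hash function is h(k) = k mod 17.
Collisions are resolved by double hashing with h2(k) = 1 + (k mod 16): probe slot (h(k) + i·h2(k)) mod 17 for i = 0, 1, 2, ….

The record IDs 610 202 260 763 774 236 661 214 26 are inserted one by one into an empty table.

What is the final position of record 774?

610 hashes to 15; slot 15 is free → place at 15.
202 hashes to 15, h2=11; 15 taken → place at 9.
260 hashes to 5; slot 5 is free → place at 5.
763 hashes to 15, h2=12; 15 taken → place at 10.
774 hashes to 9, h2=7; 9 taken → place at 16.
236 hashes to 15, h2=13; 15 taken → place at 11.
661 hashes to 15, h2=6; 15 taken → place at 4.
214 hashes to 10, h2=7; 10 taken → place at 0.
26 hashes to 9, h2=11; 9 taken → place at 3.
Table: [214, -, -, 26, 661, 260, -, -, -, 202, 763, 236, -, -, -, 610, 774]

16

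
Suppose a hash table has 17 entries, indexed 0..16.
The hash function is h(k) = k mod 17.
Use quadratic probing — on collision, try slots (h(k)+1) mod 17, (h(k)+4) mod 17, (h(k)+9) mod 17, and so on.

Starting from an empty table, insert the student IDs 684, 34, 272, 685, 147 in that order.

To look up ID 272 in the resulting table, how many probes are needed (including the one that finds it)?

2

684 hashes to 4; slot 4 is free → place at 4.
34 hashes to 0; slot 0 is free → place at 0.
272 hashes to 0; 0 taken → place at 1.
685 hashes to 5; slot 5 is free → place at 5.
147 hashes to 11; slot 11 is free → place at 11.
Table: [34, 272, ∅, ∅, 684, 685, ∅, ∅, ∅, ∅, ∅, 147, ∅, ∅, ∅, ∅, ∅]
Lookup 272: h=0, probe 0,1 → found at 1.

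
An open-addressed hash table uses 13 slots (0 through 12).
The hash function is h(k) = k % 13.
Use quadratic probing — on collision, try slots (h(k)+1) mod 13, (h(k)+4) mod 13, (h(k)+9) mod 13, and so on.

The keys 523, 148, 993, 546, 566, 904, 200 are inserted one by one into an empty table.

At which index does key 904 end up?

8

Insert 523: h=3, slot 3 empty -> index 3.
Insert 148: h=5, slot 5 empty -> index 5.
Insert 993: h=5, slot 5 occupied -> index 6.
Insert 546: h=0, slot 0 empty -> index 0.
Insert 566: h=7, slot 7 empty -> index 7.
Insert 904: h=7, slot 7 occupied -> index 8.
Insert 200: h=5, slots 5,6 occupied -> index 9.
Table: [546, _, _, 523, _, 148, 993, 566, 904, 200, _, _, _]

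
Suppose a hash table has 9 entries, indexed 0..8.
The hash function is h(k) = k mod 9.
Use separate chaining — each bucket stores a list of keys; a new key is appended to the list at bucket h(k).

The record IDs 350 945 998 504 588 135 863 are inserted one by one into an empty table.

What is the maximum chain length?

350 -> bucket 8
945 -> bucket 0
998 -> bucket 8 (collision)
504 -> bucket 0 (collision)
588 -> bucket 3
135 -> bucket 0 (collision)
863 -> bucket 8 (collision)
Final buckets:
0: 945 -> 504 -> 135
1: .
2: .
3: 588
4: .
5: .
6: .
7: .
8: 350 -> 998 -> 863

3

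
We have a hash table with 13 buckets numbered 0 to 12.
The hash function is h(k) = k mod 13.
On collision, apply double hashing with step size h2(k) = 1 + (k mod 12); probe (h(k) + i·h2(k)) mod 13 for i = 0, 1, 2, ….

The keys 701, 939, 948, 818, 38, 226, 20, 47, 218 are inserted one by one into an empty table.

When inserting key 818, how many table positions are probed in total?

Insert 701: h=12, slot 12 empty => index 12.
Insert 939: h=3, slot 3 empty => index 3.
Insert 948: h=12, h2=1, slot 12 occupied => index 0.
Insert 818: h=12, h2=3, slot 12 occupied => index 2.
Insert 38: h=12, h2=3, slots 12,2 occupied => index 5.
Insert 226: h=5, h2=11, slots 5,3 occupied => index 1.
Insert 20: h=7, slot 7 empty => index 7.
Insert 47: h=8, slot 8 empty => index 8.
Insert 218: h=10, slot 10 empty => index 10.
Table: [948, 226, 818, 939, ., 38, ., 20, 47, ., 218, ., 701]

2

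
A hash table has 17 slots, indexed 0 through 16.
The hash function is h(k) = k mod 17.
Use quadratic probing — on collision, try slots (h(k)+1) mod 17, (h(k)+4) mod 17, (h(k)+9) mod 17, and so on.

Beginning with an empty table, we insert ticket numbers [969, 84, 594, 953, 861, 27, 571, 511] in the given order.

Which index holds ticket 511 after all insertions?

969 hashes to 0; slot 0 is free → place at 0.
84 hashes to 16; slot 16 is free → place at 16.
594 hashes to 16; 16,0 taken → place at 3.
953 hashes to 1; slot 1 is free → place at 1.
861 hashes to 11; slot 11 is free → place at 11.
27 hashes to 10; slot 10 is free → place at 10.
571 hashes to 10; 10,11 taken → place at 14.
511 hashes to 1; 1 taken → place at 2.
Table: [969, 953, 511, 594, -, -, -, -, -, -, 27, 861, -, -, 571, -, 84]

2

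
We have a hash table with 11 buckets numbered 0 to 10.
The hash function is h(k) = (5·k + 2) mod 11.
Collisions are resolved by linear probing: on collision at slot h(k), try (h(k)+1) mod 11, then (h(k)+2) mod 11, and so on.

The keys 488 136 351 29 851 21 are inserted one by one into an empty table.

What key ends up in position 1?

136

488: h=0 → slot 0
136: h=0, probe 0,1 → slot 1
351: h=8 → slot 8
29: h=4 → slot 4
851: h=0, probe 0,1,2 → slot 2
21: h=8, probe 8,9 → slot 9
Table: [488, 136, 851, ∅, 29, ∅, ∅, ∅, 351, 21, ∅]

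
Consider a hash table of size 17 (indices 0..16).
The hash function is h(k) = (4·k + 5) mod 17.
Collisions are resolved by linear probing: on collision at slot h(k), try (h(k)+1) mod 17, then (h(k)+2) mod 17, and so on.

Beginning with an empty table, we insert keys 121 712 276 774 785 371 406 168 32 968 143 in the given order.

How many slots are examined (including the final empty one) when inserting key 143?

5

121: h=13 => slot 13
712: h=14 => slot 14
276: h=4 => slot 4
774: h=7 => slot 7
785: h=0 => slot 0
371: h=10 => slot 10
406: h=14, probe 14,15 => slot 15
168: h=14, probe 14,15,16 => slot 16
32: h=14, probe 14,15,16,0,1 => slot 1
968: h=1, probe 1,2 => slot 2
143: h=16, probe 16,0,1,2,3 => slot 3
Table: [785, 32, 968, 143, 276, -, -, 774, -, -, 371, -, -, 121, 712, 406, 168]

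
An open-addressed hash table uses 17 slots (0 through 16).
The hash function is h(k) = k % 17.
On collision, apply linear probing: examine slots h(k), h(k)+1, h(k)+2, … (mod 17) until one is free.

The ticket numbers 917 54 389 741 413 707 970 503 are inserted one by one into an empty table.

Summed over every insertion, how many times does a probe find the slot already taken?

917: h=16 => slot 16
54: h=3 => slot 3
389: h=15 => slot 15
741: h=10 => slot 10
413: h=5 => slot 5
707: h=10, probe 10,11 => slot 11
970: h=1 => slot 1
503: h=10, probe 10,11,12 => slot 12
Table: [∅, 970, ∅, 54, ∅, 413, ∅, ∅, ∅, ∅, 741, 707, 503, ∅, ∅, 389, 917]

3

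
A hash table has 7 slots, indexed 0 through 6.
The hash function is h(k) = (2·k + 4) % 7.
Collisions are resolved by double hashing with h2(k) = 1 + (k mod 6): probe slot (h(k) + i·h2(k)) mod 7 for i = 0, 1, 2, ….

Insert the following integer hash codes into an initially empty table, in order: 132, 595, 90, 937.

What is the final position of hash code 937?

6

132: h=2 => slot 2
595: h=4 => slot 4
90: h=2, h2=1, probe 2,3 => slot 3
937: h=2, h2=2, probe 2,4,6 => slot 6
Table: [∅, ∅, 132, 90, 595, ∅, 937]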